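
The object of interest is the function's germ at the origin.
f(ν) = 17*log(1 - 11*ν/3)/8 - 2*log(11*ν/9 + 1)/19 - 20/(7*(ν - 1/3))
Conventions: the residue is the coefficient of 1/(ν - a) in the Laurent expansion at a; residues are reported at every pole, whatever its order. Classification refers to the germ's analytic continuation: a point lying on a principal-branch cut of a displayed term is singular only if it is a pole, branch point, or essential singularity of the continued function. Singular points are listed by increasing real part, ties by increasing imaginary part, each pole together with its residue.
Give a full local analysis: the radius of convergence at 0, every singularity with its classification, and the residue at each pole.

Radius of convergence at 0: 3/11.
At -9/11: a logarithmic branch point.
At 3/11: a logarithmic branch point.
At 1/3: a pole of order 1; residue -20/7.

Denominator factor (ν - 1/3): pole of order 1 at 1/3, modulus 1/3.
Branch term (17/8)*log(1 - ν/(3/11)): its argument vanishes at ν = 3/11, a logarithmic branch point, modulus 3/11.
Branch term (-2/19)*log(1 - ν/(-9/11)): its argument vanishes at ν = -9/11, a logarithmic branch point, modulus 9/11.
The radius of convergence is the smallest modulus among the singular points: 3/11.
The branch terms are analytic at 1/3 and contribute nothing to the residue; only the rational part matters.
At the order-1 pole 1/3 set g(ν) = (ν - (1/3))*(rational part) = -20/7.
Simple pole: residue = g(a) at a = 1/3, which is -20/7.
List the singular points by increasing real part (a conjugate pair: the negative imaginary part first).


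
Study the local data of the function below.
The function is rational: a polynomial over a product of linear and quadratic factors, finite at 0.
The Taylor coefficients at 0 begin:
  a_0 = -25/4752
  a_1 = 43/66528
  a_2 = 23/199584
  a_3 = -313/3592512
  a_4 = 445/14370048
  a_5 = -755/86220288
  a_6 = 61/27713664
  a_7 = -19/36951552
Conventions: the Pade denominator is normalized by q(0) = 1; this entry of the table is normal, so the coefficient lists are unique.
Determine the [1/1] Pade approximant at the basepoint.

Taylor coefficients needed (read off): a_0 = -25/4752, a_1 = 43/66528, a_2 = 23/199584.
Write the denominator as Q(w) = 1 + q1*w. Requiring Q*f - P = O(w^3) with deg P <= 1 kills the coefficients of w^2..w^2 in Q*f:
  w^2: a_2 + q1*a_1 = 0, i.e. 23/199584 + (43/66528)*q1 = 0.
Solving this linear system: q1 = -23/129.
The numerator is Q*f truncated at degree 1: P0 = a_0 = -25/4752; P1 = a_1 + q1*a_0 = 13597/8582112.

The Pade approximant has numerator coefficients [-25/4752, 13597/8582112]; denominator coefficients [1, -23/129].


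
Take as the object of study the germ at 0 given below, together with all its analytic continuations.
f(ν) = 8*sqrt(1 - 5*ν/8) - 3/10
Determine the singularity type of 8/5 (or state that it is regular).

The term (8)*sqrt(1 - ν/(8/5)) has argument 1 - 8/5/(8/5) = 0 at 8/5: a square-root (algebraic, two-sheeted) branch point; the remaining terms are analytic or single-valued there.

The point is an algebraic (square-root) branch point.


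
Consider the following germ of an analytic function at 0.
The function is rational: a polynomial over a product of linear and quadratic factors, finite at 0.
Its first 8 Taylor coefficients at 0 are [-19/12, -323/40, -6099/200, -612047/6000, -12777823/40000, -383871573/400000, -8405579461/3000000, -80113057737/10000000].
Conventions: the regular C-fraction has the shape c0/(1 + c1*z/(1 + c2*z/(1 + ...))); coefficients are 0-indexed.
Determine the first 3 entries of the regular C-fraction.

Taylor coefficients (read off): a_0 = -19/12, a_1 = -323/40, a_2 = -6099/200.
c0 = a_0 = -19/12. Peel one level at a time: if S = 1 + c*z/S' with S'(0) = 1, then c is the z-coefficient of S and S' = c*z/(S - 1).
S_1 = c0/f = 1 + (-51/10)*z + (27/4)*z^2 + ...; c1 = -51/10.
S_2 = c1*z/(S_1 - 1) = 1 + (45/34)*z + ...; c2 = 45/34.

The regular C-fraction coefficients are [-19/12, -51/10, 45/34].


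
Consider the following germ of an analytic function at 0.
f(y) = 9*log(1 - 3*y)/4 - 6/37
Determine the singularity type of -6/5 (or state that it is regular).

There is no denominator, hence no pole anywhere.
Branch term log(1 - y/(1/3)): argument at -6/5 is 23/5, nonzero, so -6/5 is not its branch point (a point on a principal cut is still regular for the continued germ).
So the germ continues analytically to -6/5.

The point is a regular point.


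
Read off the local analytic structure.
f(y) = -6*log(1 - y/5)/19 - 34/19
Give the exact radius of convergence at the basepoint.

Branch term (-6/19)*log(1 - y/(5)): its argument vanishes at y = 5, a logarithmic branch point, modulus 5.
The radius of convergence is the smallest modulus among the singular points: 5.

The radius of convergence is 5.


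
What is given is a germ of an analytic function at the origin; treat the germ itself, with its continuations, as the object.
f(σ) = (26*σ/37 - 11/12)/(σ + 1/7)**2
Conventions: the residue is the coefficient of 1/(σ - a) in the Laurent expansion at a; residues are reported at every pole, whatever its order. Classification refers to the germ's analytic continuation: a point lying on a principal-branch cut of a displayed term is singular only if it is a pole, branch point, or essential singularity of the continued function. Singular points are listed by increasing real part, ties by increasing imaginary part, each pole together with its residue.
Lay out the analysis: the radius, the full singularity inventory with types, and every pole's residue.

Radius of convergence at 0: 1/7.
At -1/7: a pole of order 2; residue 26/37.

Denominator factor (σ + 1/7)^2: pole of order 2 at -1/7, modulus 1/7.
The radius of convergence is the smallest modulus among the singular points: 1/7.
At the order-2 pole -1/7 set g(σ) = (σ - (-1/7))^2*f(σ) = 26*σ/37 - 11/12.
Order-2 pole: residue = g'(a); g'(-1/7) = 26/37, so the residue is 26/37.


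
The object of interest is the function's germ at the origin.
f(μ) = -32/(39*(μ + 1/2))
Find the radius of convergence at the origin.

Denominator factor (μ + 1/2): pole of order 1 at -1/2, modulus 1/2.
The radius of convergence is the smallest modulus among the singular points: 1/2.

The radius of convergence is 1/2.


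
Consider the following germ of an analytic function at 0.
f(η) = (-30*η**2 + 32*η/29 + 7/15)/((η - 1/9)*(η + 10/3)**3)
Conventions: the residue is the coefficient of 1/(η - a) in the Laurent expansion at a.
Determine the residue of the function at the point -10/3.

The residue is -23139/4319695.

At the order-3 pole -10/3 set g(η) = (η - (-10/3))^3*f(η) = (-30*η**2 + 32*η/29 + 7/15)/(η - 1/9).
Order-3 pole: residue = g''(a)/2; g''(-10/3) = -46278/4319695, so the residue is -23139/4319695.


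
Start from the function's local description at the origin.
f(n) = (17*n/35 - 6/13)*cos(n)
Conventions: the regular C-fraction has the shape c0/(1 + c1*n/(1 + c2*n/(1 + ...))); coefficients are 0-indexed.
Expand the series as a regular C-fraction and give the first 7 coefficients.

The regular C-fraction coefficients are [-6/13, 221/210, -70891/46410, 105/221, 38675/141782, 5803018/7443555, -2596196887/2437267560].

Taylor coefficients (expand at 0): a_0 = -6/13, a_1 = 17/35, a_2 = 3/13, a_3 = -17/70, a_4 = -1/52, a_5 = 17/840, a_6 = 1/1560.
c0 = a_0 = -6/13. Peel one level at a time: if S = 1 + c*n/S' with S'(0) = 1, then c is the n-coefficient of S and S' = c*n/(S - 1).
S_1 = c0/f = 1 + (221/210)*n + (70891/44100)*n^2 + ...; c1 = 221/210.
S_2 = c1*n/(S_1 - 1) = 1 + (-70891/46410)*n + (70891/97682)*n^2 + ...; c2 = -70891/46410.
S_3 = c2*n/(S_2 - 1) = 1 + (105/221)*n + (-18375/141782)*n^2 + ...; c3 = 105/221.
S_4 = c3*n/(S_3 - 1) = 1 + (38675/141782)*n + (-3206167445/15076601643)*n^2 + ...; c4 = 38675/141782.
S_5 = c4*n/(S_4 - 1) = 1 + (5803018/7443555)*n + (2596196887/3126293100)*n^2 + ...; c5 = 5803018/7443555.
S_6 = c5*n/(S_5 - 1) = 1 + (-2596196887/2437267560)*n + ...; c6 = -2596196887/2437267560.


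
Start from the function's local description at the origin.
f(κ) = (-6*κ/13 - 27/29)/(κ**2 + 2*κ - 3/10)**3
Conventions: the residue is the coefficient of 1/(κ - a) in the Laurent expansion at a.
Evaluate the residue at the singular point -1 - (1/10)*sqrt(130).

The factor κ**2 + 2*κ - 3/10 splits as (κ - a)(κ - a') with a = -1 - (1/10)*sqrt(130), a' = -1 + (1/10)*sqrt(130). At the order-3 pole a set g(κ) = (κ - a)^3*f(κ) = [-6*κ/13 - 27/29] / (κ - a')^3.
Order-3 pole: residue = g''(a)/2; g''(-1 - (1/10)*sqrt(130)) = (13275/1656538)*sqrt(130), so the residue is (13275/3313076)*sqrt(130).

The residue is (13275/3313076)*sqrt(130).


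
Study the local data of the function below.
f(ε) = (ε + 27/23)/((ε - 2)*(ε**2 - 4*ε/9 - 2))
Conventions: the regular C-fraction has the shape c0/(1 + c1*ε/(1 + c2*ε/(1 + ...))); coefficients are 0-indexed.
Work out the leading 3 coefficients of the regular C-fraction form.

The regular C-fraction coefficients are [27/92, -61/54, 512/1647].

Taylor coefficients (expand at 0): a_0 = 27/92, a_1 = 61/184, a_2 = 899/3312.
c0 = a_0 = 27/92. Peel one level at a time: if S = 1 + c*ε/S' with S'(0) = 1, then c is the ε-coefficient of S and S' = c*ε/(S - 1).
S_1 = c0/f = 1 + (-61/54)*ε + (256/729)*ε^2 + ...; c1 = -61/54.
S_2 = c1*ε/(S_1 - 1) = 1 + (512/1647)*ε + ...; c2 = 512/1647.


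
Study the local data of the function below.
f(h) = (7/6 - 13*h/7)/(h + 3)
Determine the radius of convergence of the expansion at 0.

The radius of convergence is 3.

Denominator factor (h + 3): pole of order 1 at -3, modulus 3.
The radius of convergence is the smallest modulus among the singular points: 3.


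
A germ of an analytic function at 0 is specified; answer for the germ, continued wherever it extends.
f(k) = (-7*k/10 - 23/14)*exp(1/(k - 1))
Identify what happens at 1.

The point is an essential singularity.

The exponent 1/(k - (1)) has a pole at 1, so exp(1/(k - (1))) takes every nonzero value near it: an essential singularity (not a pole of any order).


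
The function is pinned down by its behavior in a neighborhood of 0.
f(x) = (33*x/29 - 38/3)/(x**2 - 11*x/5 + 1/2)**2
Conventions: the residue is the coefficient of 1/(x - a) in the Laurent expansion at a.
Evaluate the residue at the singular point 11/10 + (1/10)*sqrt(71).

The factor x**2 - 11*x/5 + 1/2 splits as (x - a)(x - a') with a = 11/10 + (1/10)*sqrt(71), a' = 11/10 - (1/10)*sqrt(71). At the order-2 pole a set g(x) = (x - a)^2*f(x) = [33*x/29 - 38/3] / (x - a')^2.
Order-2 pole: residue = g'(a); g'(11/10 + (1/10)*sqrt(71)) = (248275/438567)*sqrt(71), so the residue is (248275/438567)*sqrt(71).

The residue is (248275/438567)*sqrt(71).


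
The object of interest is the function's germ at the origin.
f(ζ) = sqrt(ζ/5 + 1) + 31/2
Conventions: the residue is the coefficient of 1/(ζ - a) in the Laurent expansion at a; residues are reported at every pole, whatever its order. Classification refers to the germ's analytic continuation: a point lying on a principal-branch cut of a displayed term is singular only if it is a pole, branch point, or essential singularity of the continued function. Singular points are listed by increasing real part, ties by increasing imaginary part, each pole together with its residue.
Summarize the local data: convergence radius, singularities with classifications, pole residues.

Radius of convergence at 0: 5.
At -5: an algebraic (square-root) branch point.

Branch term (1)*sqrt(1 - ζ/(-5)): its argument vanishes at ζ = -5, a square-root branch point, modulus 5.
The radius of convergence is the smallest modulus among the singular points: 5.


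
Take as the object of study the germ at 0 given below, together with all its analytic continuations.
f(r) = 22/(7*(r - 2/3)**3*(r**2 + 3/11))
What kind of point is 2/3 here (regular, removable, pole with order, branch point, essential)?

The point is a pole of order 3.

The denominator factor r - 2/3 vanishes at 2/3 and appears to the power 3; the numerator there equals 22/7, nonzero, and no other factor vanishes.
Hence a pole whose order is the multiplicity, 3.


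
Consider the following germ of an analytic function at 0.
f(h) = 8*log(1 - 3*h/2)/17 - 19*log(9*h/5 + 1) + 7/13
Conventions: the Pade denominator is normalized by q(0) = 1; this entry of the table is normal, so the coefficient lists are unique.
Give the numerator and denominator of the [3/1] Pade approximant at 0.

Taylor coefficients needed (expand at 0): a_0 = 7/13, a_1 = -2967/85, a_2 = 25713/850, a_3 = -79614/2125, a_4 = 4187781/85000.
Write the denominator as Q(h) = 1 + q1*h. Requiring Q*f - P = O(h^5) with deg P <= 3 kills the coefficients of h^4..h^4 in Q*f:
  h^4: a_4 + q1*a_3 = 0, i.e. 4187781/85000 + (-79614/2125)*q1 = 0.
Solving this linear system: q1 = 465309/353840.
The numerator is Q*f truncated at degree 3: P0 = a_0 = 7/13; P1 = a_1 + q1*a_0 = -205709289/6015280; P2 = a_2 + q1*a_1 = -470743011/30076400; P3 = a_3 + q1*a_2 = 696243213/300764000.

The Pade approximant has numerator coefficients [7/13, -205709289/6015280, -470743011/30076400, 696243213/300764000]; denominator coefficients [1, 465309/353840].


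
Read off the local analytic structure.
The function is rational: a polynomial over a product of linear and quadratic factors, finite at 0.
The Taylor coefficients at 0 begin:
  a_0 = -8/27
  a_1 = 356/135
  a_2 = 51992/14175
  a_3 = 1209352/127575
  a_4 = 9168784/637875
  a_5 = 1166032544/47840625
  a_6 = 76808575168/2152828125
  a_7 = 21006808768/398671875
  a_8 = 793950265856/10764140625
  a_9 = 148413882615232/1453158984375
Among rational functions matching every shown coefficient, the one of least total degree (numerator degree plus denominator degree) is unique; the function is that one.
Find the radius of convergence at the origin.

No rational of total degree below 8 reproduces all 10 coefficients; solving the [2/6] Pade equations on them gives f(ε) = (5*ε**2/7 - 21*ε/2 + 1)/(ε**2 + 4*ε/5 - 3/2)**3, whose expansion matches every shown term.
Denominator factor (ε**2 + 4*ε/5 - 3/2)^3: discriminant 166/25, real irrational roots -2/5 + (1/10)*sqrt(166) and -2/5 - (1/10)*sqrt(166); poles of order 3, moduli -2/5 + (1/10)*sqrt(166) and 2/5 + (1/10)*sqrt(166).
The radius of convergence is the smallest modulus among the singular points: -2/5 + (1/10)*sqrt(166).

The radius of convergence is -2/5 + (1/10)*sqrt(166).


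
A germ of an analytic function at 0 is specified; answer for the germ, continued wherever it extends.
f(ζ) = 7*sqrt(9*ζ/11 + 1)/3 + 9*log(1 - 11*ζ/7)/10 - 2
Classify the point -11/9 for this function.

The point is an algebraic (square-root) branch point.

The term (7/3)*sqrt(1 - ζ/(-11/9)) has argument 1 - -11/9/(-11/9) = 0 at -11/9: a square-root (algebraic, two-sheeted) branch point; the remaining terms are analytic or single-valued there.


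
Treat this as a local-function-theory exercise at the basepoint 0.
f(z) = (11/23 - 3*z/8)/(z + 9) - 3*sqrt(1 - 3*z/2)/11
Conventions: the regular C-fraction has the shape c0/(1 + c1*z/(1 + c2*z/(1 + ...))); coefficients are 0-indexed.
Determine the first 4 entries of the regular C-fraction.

The regular C-fraction coefficients are [-500/2277, 5147/7200, -5094201/4117600, -27621120/379997863].

Taylor coefficients (expand at 0): a_0 = -500/2277, a_1 = 25735/163944, a_2 = 483905/5901984, a_3 = 12098359/212471424.
c0 = a_0 = -500/2277. Peel one level at a time: if S = 1 + c*z/S' with S'(0) = 1, then c is the z-coefficient of S and S' = c*z/(S - 1).
S_1 = c0/f = 1 + (5147/7200)*z + (1698067/1920000)*z^2 + ...; c1 = 5147/7200.
S_2 = c1*z/(S_1 - 1) = 1 + (-5094201/4117600)*z + (-11911608/132458045)*z^2 + ...; c2 = -5094201/4117600.
S_3 = c2*z/(S_2 - 1) = 1 + (-27621120/379997863)*z + ...; c3 = -27621120/379997863.


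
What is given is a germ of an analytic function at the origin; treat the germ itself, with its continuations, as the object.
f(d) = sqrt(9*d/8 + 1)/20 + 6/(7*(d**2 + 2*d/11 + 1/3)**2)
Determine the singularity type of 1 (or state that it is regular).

The point is a regular point.

Denominator factors: d**2 + 2*d/11 + 1/3 = 50/33 at d = 1 — none vanishes.
Branch term sqrt(1 - d/(-8/9)): argument at 1 is 17/8, nonzero, so 1 is not its branch point (a point on a principal cut is still regular for the continued germ).
So the germ continues analytically to 1.


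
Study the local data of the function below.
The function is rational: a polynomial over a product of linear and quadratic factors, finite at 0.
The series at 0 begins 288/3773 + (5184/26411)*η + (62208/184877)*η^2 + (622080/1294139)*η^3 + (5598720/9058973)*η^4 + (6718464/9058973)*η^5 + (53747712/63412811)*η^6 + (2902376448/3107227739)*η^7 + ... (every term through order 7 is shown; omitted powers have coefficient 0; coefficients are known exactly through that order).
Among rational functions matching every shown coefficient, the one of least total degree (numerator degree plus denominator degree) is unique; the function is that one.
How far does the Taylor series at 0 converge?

The radius of convergence is 7/6.

No rational of total degree below 3 reproduces all 8 coefficients; solving the [0/3] Pade equations on them gives f(η) = -4/(33*(η - 7/6)**3), whose expansion matches every shown term.
Denominator factor (η - 7/6)^3: pole of order 3 at 7/6, modulus 7/6.
The radius of convergence is the smallest modulus among the singular points: 7/6.


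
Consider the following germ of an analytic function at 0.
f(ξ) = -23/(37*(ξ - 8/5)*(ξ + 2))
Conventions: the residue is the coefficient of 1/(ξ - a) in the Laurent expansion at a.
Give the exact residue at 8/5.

At the order-1 pole 8/5 set g(ξ) = (ξ - (8/5))*f(ξ) = -23/(37*(ξ + 2)).
Simple pole: residue = g(a) at a = 8/5, which is -115/666.

The residue is -115/666.


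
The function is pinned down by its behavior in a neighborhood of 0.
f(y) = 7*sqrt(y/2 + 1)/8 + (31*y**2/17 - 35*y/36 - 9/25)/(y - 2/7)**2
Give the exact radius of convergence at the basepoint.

The radius of convergence is 2/7.

Denominator factor (y - 2/7)^2: pole of order 2 at 2/7, modulus 2/7.
Branch term (7/8)*sqrt(1 - y/(-2)): its argument vanishes at y = -2, a square-root branch point, modulus 2.
The radius of convergence is the smallest modulus among the singular points: 2/7.


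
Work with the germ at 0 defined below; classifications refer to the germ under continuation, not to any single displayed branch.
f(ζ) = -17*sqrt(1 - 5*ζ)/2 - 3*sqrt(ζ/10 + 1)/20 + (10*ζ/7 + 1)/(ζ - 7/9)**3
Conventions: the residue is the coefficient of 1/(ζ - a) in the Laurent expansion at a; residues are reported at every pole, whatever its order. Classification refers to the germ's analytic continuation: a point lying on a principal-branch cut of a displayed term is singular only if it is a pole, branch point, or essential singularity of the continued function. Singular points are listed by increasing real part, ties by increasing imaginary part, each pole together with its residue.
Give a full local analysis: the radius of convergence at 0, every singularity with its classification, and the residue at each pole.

Radius of convergence at 0: 1/5.
At -10: an algebraic (square-root) branch point.
At 1/5: an algebraic (square-root) branch point.
At 7/9: a pole of order 3; residue 0.

Denominator factor (ζ - 7/9)^3: pole of order 3 at 7/9, modulus 7/9.
Branch term (-17/2)*sqrt(1 - ζ/(1/5)): its argument vanishes at ζ = 1/5, a square-root branch point, modulus 1/5.
Branch term (-3/20)*sqrt(1 - ζ/(-10)): its argument vanishes at ζ = -10, a square-root branch point, modulus 10.
The radius of convergence is the smallest modulus among the singular points: 1/5.
The branch terms are analytic at 7/9 and contribute nothing to the residue; only the rational part matters.
At the order-3 pole 7/9 set g(ζ) = (ζ - (7/9))^3*(rational part) = 10*ζ/7 + 1.
Order-3 pole: residue = g''(a)/2; g''(7/9) = 0, so the residue is 0.
List the singular points by increasing real part (a conjugate pair: the negative imaginary part first).


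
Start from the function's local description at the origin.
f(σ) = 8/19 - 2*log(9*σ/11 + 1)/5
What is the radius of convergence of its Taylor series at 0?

Branch term (-2/5)*log(1 - σ/(-11/9)): its argument vanishes at σ = -11/9, a logarithmic branch point, modulus 11/9.
The radius of convergence is the smallest modulus among the singular points: 11/9.

The radius of convergence is 11/9.


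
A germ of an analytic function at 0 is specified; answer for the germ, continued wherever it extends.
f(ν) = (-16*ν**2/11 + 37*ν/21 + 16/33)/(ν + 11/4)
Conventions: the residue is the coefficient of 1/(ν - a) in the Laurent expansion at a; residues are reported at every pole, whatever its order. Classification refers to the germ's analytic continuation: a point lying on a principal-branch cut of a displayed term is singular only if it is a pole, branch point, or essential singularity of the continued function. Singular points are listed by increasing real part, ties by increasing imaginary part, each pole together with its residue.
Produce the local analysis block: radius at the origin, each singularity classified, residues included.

Denominator factor (ν + 11/4): pole of order 1 at -11/4, modulus 11/4.
The radius of convergence is the smallest modulus among the singular points: 11/4.
At the order-1 pole -11/4 set g(ν) = (ν - (-11/4))*f(ν) = -16*ν**2/11 + 37*ν/21 + 16/33.
Simple pole: residue = g(a) at a = -11/4, which is -4731/308.

Radius of convergence at 0: 11/4.
At -11/4: a pole of order 1; residue -4731/308.


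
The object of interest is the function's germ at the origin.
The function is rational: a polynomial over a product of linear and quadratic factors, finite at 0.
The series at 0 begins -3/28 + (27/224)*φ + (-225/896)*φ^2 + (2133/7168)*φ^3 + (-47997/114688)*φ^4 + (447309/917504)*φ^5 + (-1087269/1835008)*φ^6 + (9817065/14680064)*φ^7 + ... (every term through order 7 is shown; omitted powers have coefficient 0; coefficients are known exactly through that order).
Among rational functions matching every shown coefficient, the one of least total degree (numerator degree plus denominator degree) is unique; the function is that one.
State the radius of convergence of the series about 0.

No rational of total degree below 6 reproduces all 8 coefficients; solving the [0/6] Pade equations on them gives f(φ) = 6/(7*(φ**2 - 3*φ/4 - 2)**3), whose expansion matches every shown term.
Denominator factor (φ**2 - 3*φ/4 - 2)^3: discriminant 137/16, real irrational roots 3/8 + (1/8)*sqrt(137) and 3/8 - (1/8)*sqrt(137); poles of order 3, moduli 3/8 + (1/8)*sqrt(137) and -3/8 + (1/8)*sqrt(137).
The radius of convergence is the smallest modulus among the singular points: -3/8 + (1/8)*sqrt(137).

The radius of convergence is -3/8 + (1/8)*sqrt(137).


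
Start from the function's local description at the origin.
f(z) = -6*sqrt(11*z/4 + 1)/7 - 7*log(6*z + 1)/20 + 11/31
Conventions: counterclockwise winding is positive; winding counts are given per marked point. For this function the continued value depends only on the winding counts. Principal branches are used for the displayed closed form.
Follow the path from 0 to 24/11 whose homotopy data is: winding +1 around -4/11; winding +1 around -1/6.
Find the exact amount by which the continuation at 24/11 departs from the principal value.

Continued minus principal equals ((12/7)*sqrt(7)) - ((7/10)*pi)*i.

The rational part is single-valued and drops out of the difference; each branch term changes only by its own monodromy.
(-6/7)*sqrt(1 - z/(-4/11)): winding +1 is odd, the square root flips sign, contributing -2*(-6/7)*sqrt(1 - (24/11)/(-4/11)) = -2*(-6/7)*sqrt(7) = (12/7)*sqrt(7).
(-7/20)*log(1 - z/(-1/6)): each positive loop around -1/6 adds 2*pi*i to the log, so winding +1 contributes (-7/20)*(1)*2*pi*i = -(7/10)*pi*i.
Summing the contributions at z = 24/11 gives ((12/7)*sqrt(7)) - ((7/10)*pi)*i.


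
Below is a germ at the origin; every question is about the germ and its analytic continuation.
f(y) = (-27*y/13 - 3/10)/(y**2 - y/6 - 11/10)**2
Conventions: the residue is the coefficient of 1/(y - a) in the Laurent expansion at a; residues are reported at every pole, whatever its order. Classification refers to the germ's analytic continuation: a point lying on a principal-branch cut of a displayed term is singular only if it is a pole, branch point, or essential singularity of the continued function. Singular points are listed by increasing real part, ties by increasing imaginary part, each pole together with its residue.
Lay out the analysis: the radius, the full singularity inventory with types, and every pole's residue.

Radius of convergence at 0: -1/12 + (1/60)*sqrt(3985).
At 1/12 - (1/60)*sqrt(3985): a pole of order 2; residue -(13284/8257717)*sqrt(3985).
At 1/12 + (1/60)*sqrt(3985): a pole of order 2; residue (13284/8257717)*sqrt(3985).

Denominator factor (y**2 - y/6 - 11/10)^2: discriminant 797/180, real irrational roots 1/12 + (1/60)*sqrt(3985) and 1/12 - (1/60)*sqrt(3985); poles of order 2, moduli 1/12 + (1/60)*sqrt(3985) and -1/12 + (1/60)*sqrt(3985).
The radius of convergence is the smallest modulus among the singular points: -1/12 + (1/60)*sqrt(3985).
The factor y**2 - y/6 - 11/10 splits as (y - a)(y - a') with a = 1/12 - (1/60)*sqrt(3985), a' = 1/12 + (1/60)*sqrt(3985). At the order-2 pole a set g(y) = (y - a)^2*f(y) = [-27*y/13 - 3/10] / (y - a')^2.
Order-2 pole: residue = g'(a); g'(1/12 - (1/60)*sqrt(3985)) = -(13284/8257717)*sqrt(3985), so the residue is -(13284/8257717)*sqrt(3985).
The factor y**2 - y/6 - 11/10 splits as (y - a)(y - a') with a = 1/12 + (1/60)*sqrt(3985), a' = 1/12 - (1/60)*sqrt(3985). At the order-2 pole a set g(y) = (y - a)^2*f(y) = [-27*y/13 - 3/10] / (y - a')^2.
Order-2 pole: residue = g'(a); g'(1/12 + (1/60)*sqrt(3985)) = (13284/8257717)*sqrt(3985), so the residue is (13284/8257717)*sqrt(3985).
List the singular points by increasing real part (a conjugate pair: the negative imaginary part first).


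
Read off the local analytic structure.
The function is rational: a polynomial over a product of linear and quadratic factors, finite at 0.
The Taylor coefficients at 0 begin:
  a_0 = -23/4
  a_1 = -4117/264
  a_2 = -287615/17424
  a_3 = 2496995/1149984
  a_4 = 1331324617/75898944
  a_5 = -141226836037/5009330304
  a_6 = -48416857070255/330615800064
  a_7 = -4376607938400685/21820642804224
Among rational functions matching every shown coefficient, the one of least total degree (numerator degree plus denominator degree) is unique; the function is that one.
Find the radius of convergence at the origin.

No rational of total degree below 3 reproduces all 8 coefficients; solving the [0/3] Pade equations on them gives f(χ) = 23/(16*(χ - 2/3)*(χ**2 - 5*χ/11 + 3/8)), whose expansion matches every shown term.
Denominator factor (χ**2 - 5*χ/11 + 3/8): discriminant -313/242, complex-conjugate roots (5/22) + ((1/44)*sqrt(626))*i and (5/22) - ((1/44)*sqrt(626))*i; poles of order 1, moduli (1/4)*sqrt(6) and (1/4)*sqrt(6).
Denominator factor (χ - 2/3): pole of order 1 at 2/3, modulus 2/3.
The radius of convergence is the smallest modulus among the singular points: (1/4)*sqrt(6).

The radius of convergence is (1/4)*sqrt(6).


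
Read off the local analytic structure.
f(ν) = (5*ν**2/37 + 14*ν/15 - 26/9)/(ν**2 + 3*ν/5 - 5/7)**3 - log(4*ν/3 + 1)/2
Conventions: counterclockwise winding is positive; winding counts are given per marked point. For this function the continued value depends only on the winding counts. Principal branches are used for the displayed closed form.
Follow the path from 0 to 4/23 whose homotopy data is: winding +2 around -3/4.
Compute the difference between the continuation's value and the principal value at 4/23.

The rational part is single-valued and drops out of the difference; each branch term changes only by its own monodromy.
(-1/2)*log(1 - ν/(-3/4)): each positive loop around -3/4 adds 2*pi*i to the log, so winding +2 contributes (-1/2)*(2)*2*pi*i = -(2)*pi*i.
Summing the contributions at ν = 4/23 gives -(2)*pi*i.

Continued minus principal equals -(2)*pi*i.


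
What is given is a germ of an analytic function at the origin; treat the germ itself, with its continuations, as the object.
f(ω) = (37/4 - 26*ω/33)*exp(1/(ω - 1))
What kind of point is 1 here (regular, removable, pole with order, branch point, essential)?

The point is an essential singularity.

The exponent 1/(ω - (1)) has a pole at 1, so exp(1/(ω - (1))) takes every nonzero value near it: an essential singularity (not a pole of any order).


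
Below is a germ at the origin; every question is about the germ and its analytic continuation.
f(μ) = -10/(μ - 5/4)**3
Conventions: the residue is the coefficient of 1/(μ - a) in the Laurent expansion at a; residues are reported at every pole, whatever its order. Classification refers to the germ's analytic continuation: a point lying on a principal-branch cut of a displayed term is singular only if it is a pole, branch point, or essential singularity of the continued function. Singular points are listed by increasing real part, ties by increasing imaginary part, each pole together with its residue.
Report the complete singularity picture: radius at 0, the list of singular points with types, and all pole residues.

Radius of convergence at 0: 5/4.
At 5/4: a pole of order 3; residue 0.

Denominator factor (μ - 5/4)^3: pole of order 3 at 5/4, modulus 5/4.
The radius of convergence is the smallest modulus among the singular points: 5/4.
At the order-3 pole 5/4 set g(μ) = (μ - (5/4))^3*f(μ) = -10.
Order-3 pole: residue = g''(a)/2; g''(5/4) = 0, so the residue is 0.


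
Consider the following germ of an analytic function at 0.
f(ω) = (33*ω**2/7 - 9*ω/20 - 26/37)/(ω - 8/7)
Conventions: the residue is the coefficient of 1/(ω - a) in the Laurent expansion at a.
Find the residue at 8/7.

At the order-1 pole 8/7 set g(ω) = (ω - (8/7))*f(ω) = 33*ω**2/7 - 9*ω/20 - 26/37.
Simple pole: residue = g(a) at a = 8/7, which is 313496/63455.

The residue is 313496/63455.


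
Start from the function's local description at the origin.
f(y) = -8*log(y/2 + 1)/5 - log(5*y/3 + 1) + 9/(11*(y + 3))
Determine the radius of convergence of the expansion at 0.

The radius of convergence is 3/5.

Denominator factor (y + 3): pole of order 1 at -3, modulus 3.
Branch term (-1)*log(1 - y/(-3/5)): its argument vanishes at y = -3/5, a logarithmic branch point, modulus 3/5.
Branch term (-8/5)*log(1 - y/(-2)): its argument vanishes at y = -2, a logarithmic branch point, modulus 2.
The radius of convergence is the smallest modulus among the singular points: 3/5.


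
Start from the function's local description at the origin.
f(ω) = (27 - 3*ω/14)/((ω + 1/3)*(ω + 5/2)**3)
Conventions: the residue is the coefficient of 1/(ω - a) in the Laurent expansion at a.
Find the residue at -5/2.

At the order-3 pole -5/2 set g(ω) = (ω - (-5/2))^3*f(ω) = (27 - 3*ω/14)/(ω + 1/3).
Order-3 pole: residue = g''(a)/2; g''(-5/2) = -81864/15379, so the residue is -40932/15379.

The residue is -40932/15379.


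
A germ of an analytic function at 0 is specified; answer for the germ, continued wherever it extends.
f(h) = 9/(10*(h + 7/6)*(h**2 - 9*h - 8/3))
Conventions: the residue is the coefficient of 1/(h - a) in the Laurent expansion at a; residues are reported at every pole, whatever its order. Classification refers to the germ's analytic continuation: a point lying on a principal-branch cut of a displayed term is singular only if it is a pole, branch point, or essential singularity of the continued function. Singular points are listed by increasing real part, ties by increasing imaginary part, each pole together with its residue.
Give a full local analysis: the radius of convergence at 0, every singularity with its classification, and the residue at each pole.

Radius of convergence at 0: -9/2 + (5/6)*sqrt(33).
At -7/6: a pole of order 1; residue 162/1655.
At 9/2 - (5/6)*sqrt(33): a pole of order 1; residue -81/1655 - (918/91025)*sqrt(33).
At 9/2 + (5/6)*sqrt(33): a pole of order 1; residue -81/1655 + (918/91025)*sqrt(33).

Denominator factor (h + 7/6): pole of order 1 at -7/6, modulus 7/6.
Denominator factor (h**2 - 9*h - 8/3): discriminant 275/3, real irrational roots 9/2 + (5/6)*sqrt(33) and 9/2 - (5/6)*sqrt(33); poles of order 1, moduli 9/2 + (5/6)*sqrt(33) and -9/2 + (5/6)*sqrt(33).
The radius of convergence is the smallest modulus among the singular points: -9/2 + (5/6)*sqrt(33).
At the order-1 pole -7/6 set g(h) = (h - (-7/6))*f(h) = 9/(10*(h**2 - 9*h - 8/3)).
Simple pole: residue = g(a) at a = -7/6, which is 162/1655.
The factor h**2 - 9*h - 8/3 splits as (h - a)(h - a') with a = 9/2 - (5/6)*sqrt(33), a' = 9/2 + (5/6)*sqrt(33). At the order-1 pole a set g(h) = (h - a)*f(h) = [9/(10*(h + 7/6))] / (h - a').
Simple pole: residue = g(a) at a = 9/2 - (5/6)*sqrt(33), which is -81/1655 - (918/91025)*sqrt(33).
The factor h**2 - 9*h - 8/3 splits as (h - a)(h - a') with a = 9/2 + (5/6)*sqrt(33), a' = 9/2 - (5/6)*sqrt(33). At the order-1 pole a set g(h) = (h - a)*f(h) = [9/(10*(h + 7/6))] / (h - a').
Simple pole: residue = g(a) at a = 9/2 + (5/6)*sqrt(33), which is -81/1655 + (918/91025)*sqrt(33).
List the singular points by increasing real part (a conjugate pair: the negative imaginary part first).


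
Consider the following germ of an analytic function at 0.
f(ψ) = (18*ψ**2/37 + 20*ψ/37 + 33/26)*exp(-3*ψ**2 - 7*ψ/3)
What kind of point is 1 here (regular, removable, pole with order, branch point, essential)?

There is no denominator, hence no pole anywhere.
The factor exp(-3*ψ**2 - 7*ψ/3) is entire.
So the germ continues analytically to 1.

The point is a regular point.


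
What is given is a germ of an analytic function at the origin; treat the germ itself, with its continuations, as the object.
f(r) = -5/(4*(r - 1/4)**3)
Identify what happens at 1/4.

The denominator factor r - 1/4 vanishes at 1/4 and appears to the power 3; the numerator there equals -5/4, nonzero, and no other factor vanishes.
Hence a pole whose order is the multiplicity, 3.

The point is a pole of order 3.


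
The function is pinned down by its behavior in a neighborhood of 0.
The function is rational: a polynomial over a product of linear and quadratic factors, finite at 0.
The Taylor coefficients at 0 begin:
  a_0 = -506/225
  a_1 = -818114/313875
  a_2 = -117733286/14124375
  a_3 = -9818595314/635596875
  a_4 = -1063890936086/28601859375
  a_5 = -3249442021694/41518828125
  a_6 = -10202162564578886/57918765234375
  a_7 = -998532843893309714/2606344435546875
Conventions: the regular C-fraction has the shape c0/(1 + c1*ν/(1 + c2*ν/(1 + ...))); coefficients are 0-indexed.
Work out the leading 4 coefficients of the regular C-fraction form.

Taylor coefficients (read off): a_0 = -506/225, a_1 = -818114/313875, a_2 = -117733286/14124375, a_3 = -9818595314/635596875.
c0 = a_0 = -506/225. Peel one level at a time: if S = 1 + c*ν/S' with S'(0) = 1, then c is the ν-coefficient of S and S' = c*ν/(S - 1).
S_1 = c0/f = 1 + (-37187/32085)*ν + (-10812248/4575321)*ν^2 + ...; c1 = -37187/32085.
S_2 = c1*ν/(S_1 - 1) = 1 + (-54061240/26514331)*ν + (5946736400/1382872969)*ν^2 + ...; c2 = -54061240/26514331.
S_3 = c2*ν/(S_2 - 1) = 1 + (78430/37187)*ν + ...; c3 = 78430/37187.

The regular C-fraction coefficients are [-506/225, -37187/32085, -54061240/26514331, 78430/37187].


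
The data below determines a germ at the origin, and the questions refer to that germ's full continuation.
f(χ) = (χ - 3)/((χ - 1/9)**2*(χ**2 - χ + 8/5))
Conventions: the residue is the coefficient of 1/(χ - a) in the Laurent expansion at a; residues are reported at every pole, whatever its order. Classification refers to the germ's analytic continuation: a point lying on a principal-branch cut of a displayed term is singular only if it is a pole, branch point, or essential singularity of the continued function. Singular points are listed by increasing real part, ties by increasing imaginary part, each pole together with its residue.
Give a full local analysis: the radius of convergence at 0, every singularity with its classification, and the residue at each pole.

Radius of convergence at 0: 1/9.
At 1/9: a pole of order 2; residue -61155/184832.
At (1/2) - ((3/10)*sqrt(15))*i: a pole of order 1; residue (61155/369664) + ((73755/369664)*sqrt(15))*i.
At (1/2) + ((3/10)*sqrt(15))*i: a pole of order 1; residue (61155/369664) - ((73755/369664)*sqrt(15))*i.


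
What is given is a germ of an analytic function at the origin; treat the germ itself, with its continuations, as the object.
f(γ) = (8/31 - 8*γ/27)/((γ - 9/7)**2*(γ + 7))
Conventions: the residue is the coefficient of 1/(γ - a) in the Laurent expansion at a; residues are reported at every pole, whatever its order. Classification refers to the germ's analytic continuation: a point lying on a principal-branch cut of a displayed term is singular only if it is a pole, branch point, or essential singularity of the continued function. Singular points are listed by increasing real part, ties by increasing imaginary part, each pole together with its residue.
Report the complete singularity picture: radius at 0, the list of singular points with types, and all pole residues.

Denominator factor (γ + 7): pole of order 1 at -7, modulus 7.
Denominator factor (γ - 9/7)^2: pole of order 2 at 9/7, modulus 9/7.
The radius of convergence is the smallest modulus among the singular points: 9/7.
At the order-1 pole -7 set g(γ) = (γ - (-7))*f(γ) = (8/31 - 8*γ/27)/(γ - 9/7)**2.
Simple pole: residue = g(a) at a = -7, which is 23912/703917.
At the order-2 pole 9/7 set g(γ) = (γ - (9/7))^2*f(γ) = (8/31 - 8*γ/27)/(γ + 7).
Order-2 pole: residue = g'(a); g'(9/7) = -23912/703917, so the residue is -23912/703917.
List the singular points by increasing real part (a conjugate pair: the negative imaginary part first).

Radius of convergence at 0: 9/7.
At -7: a pole of order 1; residue 23912/703917.
At 9/7: a pole of order 2; residue -23912/703917.


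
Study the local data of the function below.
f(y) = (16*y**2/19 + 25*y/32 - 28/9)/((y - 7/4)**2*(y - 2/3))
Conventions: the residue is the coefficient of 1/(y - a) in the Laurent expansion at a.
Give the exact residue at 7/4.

At the order-2 pole 7/4 set g(y) = (y - (7/4))^2*f(y) = (16*y**2/19 + 25*y/32 - 28/9)/(y - 2/3).
Order-2 pole: residue = g'(a); g'(7/4) = 8767/3211, so the residue is 8767/3211.

The residue is 8767/3211.


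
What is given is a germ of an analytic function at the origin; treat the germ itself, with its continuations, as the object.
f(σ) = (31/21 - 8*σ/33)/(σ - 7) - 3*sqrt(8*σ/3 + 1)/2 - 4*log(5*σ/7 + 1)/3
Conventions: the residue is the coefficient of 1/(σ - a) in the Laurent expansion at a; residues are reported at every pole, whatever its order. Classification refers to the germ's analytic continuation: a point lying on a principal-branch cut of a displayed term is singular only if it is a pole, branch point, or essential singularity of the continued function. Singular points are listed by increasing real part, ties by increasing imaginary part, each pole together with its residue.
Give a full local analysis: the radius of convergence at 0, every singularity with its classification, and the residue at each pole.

Denominator factor (σ - 7): pole of order 1 at 7, modulus 7.
Branch term (-4/3)*log(1 - σ/(-7/5)): its argument vanishes at σ = -7/5, a logarithmic branch point, modulus 7/5.
Branch term (-3/2)*sqrt(1 - σ/(-3/8)): its argument vanishes at σ = -3/8, a square-root branch point, modulus 3/8.
The radius of convergence is the smallest modulus among the singular points: 3/8.
The branch terms are analytic at 7 and contribute nothing to the residue; only the rational part matters.
At the order-1 pole 7 set g(σ) = (σ - (7))*(rational part) = 31/21 - 8*σ/33.
Simple pole: residue = g(a) at a = 7, which is -17/77.
List the singular points by increasing real part (a conjugate pair: the negative imaginary part first).

Radius of convergence at 0: 3/8.
At -7/5: a logarithmic branch point.
At -3/8: an algebraic (square-root) branch point.
At 7: a pole of order 1; residue -17/77.


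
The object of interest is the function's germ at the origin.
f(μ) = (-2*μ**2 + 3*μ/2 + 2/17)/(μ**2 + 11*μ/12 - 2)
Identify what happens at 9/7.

Denominator factors: μ**2 + 11*μ/12 - 2 = 163/196 at μ = 9/7 — none vanishes.
So the germ continues analytically to 9/7.

The point is a regular point.
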